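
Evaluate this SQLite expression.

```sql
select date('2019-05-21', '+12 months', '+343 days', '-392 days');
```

2020-04-02

Adding +12 months to 2019-05-21 gives 2020-05-21.
Applying '+343 days' to 2020-05-21: counting 343 days forward gives 2021-04-29.
Applying '-392 days' to 2021-04-29: counting 392 days back gives 2020-04-02.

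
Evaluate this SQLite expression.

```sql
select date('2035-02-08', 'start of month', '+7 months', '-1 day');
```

`start of month` rewinds 2035-02-08 to 2035-02-01.
Adding +7 months to 2035-02-01 gives 2035-09-01.
Going back 1 day from 2035-09-01 reaches 2035-08-31 (last day of August, 31 days).

2035-08-31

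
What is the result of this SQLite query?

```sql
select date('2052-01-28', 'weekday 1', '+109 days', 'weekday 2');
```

`weekday 1` advances to the next Monday; 2052-01-28 is a Sunday, so it moves forward to 2052-01-29.
Applying '+109 days' to 2052-01-29: counting 109 days forward gives 2052-05-17.
`weekday 2` advances to the next Tuesday; 2052-05-17 is a Friday, so it moves forward to 2052-05-21.

2052-05-21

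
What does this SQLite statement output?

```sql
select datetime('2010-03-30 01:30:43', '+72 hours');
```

2010-04-02 01:30:43

+72 hours from 2010-03-30 01:30:43 is 2010-04-02 01:30:43 (crosses midnight).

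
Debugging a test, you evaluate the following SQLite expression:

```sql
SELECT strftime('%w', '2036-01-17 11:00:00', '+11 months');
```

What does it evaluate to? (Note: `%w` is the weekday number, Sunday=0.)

First apply '+11 months': 2036-01-17 11:00:00 → 2036-12-17 11:00:00.
2036-12-17 is a Wednesday; with Sunday=0 that is 3.

3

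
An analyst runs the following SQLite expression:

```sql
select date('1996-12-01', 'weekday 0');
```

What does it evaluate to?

1996-12-01

`weekday 0` advances to the next Sunday; 1996-12-01 is already a Sunday, so it stays at 1996-12-01.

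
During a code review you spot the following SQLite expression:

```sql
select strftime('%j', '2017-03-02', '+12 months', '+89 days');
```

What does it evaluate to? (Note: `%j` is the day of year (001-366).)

First apply '+12 months', '+89 days': 2017-03-02 → 2018-05-30.
Day-of-year for 2018-05-30: days since 2018-01-01 inclusive = 150, zero-padded to 150.

150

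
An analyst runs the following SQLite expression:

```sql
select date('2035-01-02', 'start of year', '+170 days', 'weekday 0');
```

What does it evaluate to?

`start of year` rewinds 2035-01-02 to 2035-01-01.
Applying '+170 days' to 2035-01-01: counting 170 days forward gives 2035-06-20.
`weekday 0` advances to the next Sunday; 2035-06-20 is a Wednesday, so it moves forward to 2035-06-24.

2035-06-24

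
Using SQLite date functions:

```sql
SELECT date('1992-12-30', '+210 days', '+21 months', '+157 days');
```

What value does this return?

1995-10-02

Applying '+210 days' to 1992-12-30: counting 210 days forward gives 1993-07-28.
Adding +21 months to 1993-07-28 gives 1995-04-28.
Applying '+157 days' to 1995-04-28: counting 157 days forward gives 1995-10-02.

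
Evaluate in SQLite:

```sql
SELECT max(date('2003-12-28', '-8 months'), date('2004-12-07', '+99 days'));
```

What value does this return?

2005-03-16

date('2003-12-28', '-8 months') → 2003-04-28.
date('2004-12-07', '+99 days') → 2005-03-16.
Later of the two is 2005-03-16.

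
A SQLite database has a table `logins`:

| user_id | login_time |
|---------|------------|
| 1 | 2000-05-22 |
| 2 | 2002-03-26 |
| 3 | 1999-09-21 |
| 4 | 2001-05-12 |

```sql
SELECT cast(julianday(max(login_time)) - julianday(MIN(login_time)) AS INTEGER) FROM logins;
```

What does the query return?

MIN = 1999-09-21, MAX = 2002-03-26.
9 days remain in September 1999 after the 21st (30 − 21).
Full months from October 1999 through February 2002 contribute their day counts.
Then 26 days into March 2002.
Total: 9 + 31 + 30 + 31 + 31 + 29 + 31 + 30 + 31 + 30 + 31 + 31 + 30 + 31 + 30 + 31 + 31 + 28 + 31 + 30 + 31 + 30 + 31 + 31 + 30 + 31 + 30 + 31 + 31 + 28 + 26 = 917.

917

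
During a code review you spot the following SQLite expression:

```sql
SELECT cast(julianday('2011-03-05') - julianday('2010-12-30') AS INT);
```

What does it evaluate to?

1 day remains in December 2010 after the 30th (31 − 30).
January 2011: 31 days.
February 2011: 28 days.
Then 5 days into March 2011.
Total: 1 + 31 + 28 + 5 = 65.

65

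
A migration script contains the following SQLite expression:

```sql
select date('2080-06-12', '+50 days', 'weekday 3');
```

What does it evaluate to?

Applying '+50 days' to 2080-06-12: counting 50 days forward gives 2080-08-01.
`weekday 3` advances to the next Wednesday; 2080-08-01 is a Thursday, so it moves forward to 2080-08-07.

2080-08-07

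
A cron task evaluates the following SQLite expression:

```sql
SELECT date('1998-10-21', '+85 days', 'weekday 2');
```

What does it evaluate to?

Applying '+85 days' to 1998-10-21: counting 85 days forward gives 1999-01-14.
`weekday 2` advances to the next Tuesday; 1999-01-14 is a Thursday, so it moves forward to 1999-01-19.

1999-01-19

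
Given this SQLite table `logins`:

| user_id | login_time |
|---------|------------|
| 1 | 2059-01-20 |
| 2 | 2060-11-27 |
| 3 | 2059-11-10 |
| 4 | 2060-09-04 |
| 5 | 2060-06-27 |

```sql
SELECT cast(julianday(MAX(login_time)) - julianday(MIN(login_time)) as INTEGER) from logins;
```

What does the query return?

MIN = 2059-01-20, MAX = 2060-11-27.
11 days remain in January 2059 after the 20th (31 − 20).
Full months from February 2059 through October 2060 contribute their day counts.
Then 27 days into November 2060.
Total: 11 + 28 + 31 + 30 + 31 + 30 + 31 + 31 + 30 + 31 + 30 + 31 + 31 + 29 + 31 + 30 + 31 + 30 + 31 + 31 + 30 + 31 + 27 = 677.

677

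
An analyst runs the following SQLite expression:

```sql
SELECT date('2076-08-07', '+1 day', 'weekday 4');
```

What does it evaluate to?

2076-08-13

Advancing 1 more day within August lands on 2076-08-08.
`weekday 4` advances to the next Thursday; 2076-08-08 is a Saturday, so it moves forward to 2076-08-13.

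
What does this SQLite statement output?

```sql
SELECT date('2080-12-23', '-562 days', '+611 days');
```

2081-02-10

Applying '-562 days' to 2080-12-23: counting 562 days back gives 2079-06-10.
Applying '+611 days' to 2079-06-10: counting 611 days forward gives 2081-02-10.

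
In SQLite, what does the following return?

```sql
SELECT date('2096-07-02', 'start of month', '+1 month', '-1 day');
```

`start of month` rewinds 2096-07-02 to 2096-07-01.
Adding +1 month to 2096-07-01 gives 2096-08-01.
Going back 1 day from 2096-08-01 reaches 2096-07-31 (last day of July, 31 days).

2096-07-31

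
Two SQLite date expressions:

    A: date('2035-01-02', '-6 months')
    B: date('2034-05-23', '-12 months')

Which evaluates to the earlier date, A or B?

B

A = 2034-07-02.
B = 2033-05-23.
B is earlier.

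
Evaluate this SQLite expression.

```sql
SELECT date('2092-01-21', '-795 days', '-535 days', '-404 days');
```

2087-04-23

Applying '-795 days' to 2092-01-21: counting 795 days back gives 2089-11-17.
Applying '-535 days' to 2089-11-17: counting 535 days back gives 2088-05-31.
Applying '-404 days' to 2088-05-31: counting 404 days back gives 2087-04-23.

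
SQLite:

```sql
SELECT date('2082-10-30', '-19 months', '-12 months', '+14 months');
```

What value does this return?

Adding -19 months to 2082-10-30 gives 2081-03-30.
Adding -12 months to 2081-03-30 gives 2080-03-30.
Adding +14 months to 2080-03-30 gives 2081-05-30.

2081-05-30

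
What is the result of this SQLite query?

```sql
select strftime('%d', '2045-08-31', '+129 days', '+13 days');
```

First apply '+129 days', '+13 days': 2045-08-31 → 2046-01-20.
`%d` extracts the 2-digit day of month: 20.

20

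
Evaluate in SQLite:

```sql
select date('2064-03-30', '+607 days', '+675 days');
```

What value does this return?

Applying '+607 days' to 2064-03-30: counting 607 days forward gives 2065-11-27.
Applying '+675 days' to 2065-11-27: counting 675 days forward gives 2067-10-03.

2067-10-03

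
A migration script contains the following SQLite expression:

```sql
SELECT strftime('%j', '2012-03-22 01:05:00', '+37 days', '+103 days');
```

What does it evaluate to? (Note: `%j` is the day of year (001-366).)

First apply '+37 days', '+103 days': 2012-03-22 01:05:00 → 2012-08-09 01:05:00.
Day-of-year for 2012-08-09: days since 2012-01-01 inclusive = 222, zero-padded to 222.

222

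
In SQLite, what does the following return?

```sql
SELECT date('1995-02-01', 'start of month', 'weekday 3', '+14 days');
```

1995-02-15

`start of month` rewinds 1995-02-01 to 1995-02-01.
`weekday 3` advances to the next Wednesday; 1995-02-01 is already a Wednesday, so it stays at 1995-02-01.
Advancing 14 more days within February lands on 1995-02-15.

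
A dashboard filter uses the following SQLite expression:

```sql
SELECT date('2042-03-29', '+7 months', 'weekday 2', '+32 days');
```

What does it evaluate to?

2042-12-06

Adding +7 months to 2042-03-29 gives 2042-10-29.
`weekday 2` advances to the next Tuesday; 2042-10-29 is a Wednesday, so it moves forward to 2042-11-04.
November 2042 has 30 days; 26 remain after the 4th, so 27 days reach 2042-12-01.
Advancing 5 more days within December lands on 2042-12-06.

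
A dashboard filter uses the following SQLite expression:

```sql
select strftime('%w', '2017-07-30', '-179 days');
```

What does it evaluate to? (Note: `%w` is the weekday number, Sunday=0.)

3

First apply '-179 days': 2017-07-30 → 2017-02-01.
2017-02-01 is a Wednesday; with Sunday=0 that is 3.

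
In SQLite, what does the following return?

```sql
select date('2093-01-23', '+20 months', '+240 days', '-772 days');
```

2093-04-09

Adding +20 months to 2093-01-23 gives 2094-09-23.
Applying '+240 days' to 2094-09-23: counting 240 days forward gives 2095-05-21.
Applying '-772 days' to 2095-05-21: counting 772 days back gives 2093-04-09.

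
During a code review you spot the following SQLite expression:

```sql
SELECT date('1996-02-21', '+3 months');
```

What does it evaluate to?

1996-05-21

Adding +3 months to 1996-02-21 gives 1996-05-21.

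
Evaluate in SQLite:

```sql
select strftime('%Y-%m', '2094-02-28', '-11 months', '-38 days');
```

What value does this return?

2093-02

First apply '-11 months', '-38 days': 2094-02-28 → 2093-02-18.
`%Y-%m` extracts the year-month: 2093-02.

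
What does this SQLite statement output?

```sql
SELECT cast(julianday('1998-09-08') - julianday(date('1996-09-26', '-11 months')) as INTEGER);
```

Adding -11 months to 1996-09-26 gives 1995-10-26.
5 days remain in October 1995 after the 26th (31 − 26).
Full months from November 1995 through August 1998 contribute their day counts.
Then 8 days into September 1998.
Total: 5 + 30 + 31 + 31 + 29 + 31 + 30 + 31 + 30 + 31 + 31 + 30 + 31 + 30 + 31 + 31 + 28 + 31 + 30 + 31 + 30 + 31 + 31 + 30 + 31 + 30 + 31 + 31 + 28 + 31 + 30 + 31 + 30 + 31 + 31 + 8 = 1048.

1048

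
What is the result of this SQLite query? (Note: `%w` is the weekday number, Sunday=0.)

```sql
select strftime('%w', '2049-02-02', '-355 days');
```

4

First apply '-355 days': 2049-02-02 → 2048-02-13.
2048-02-13 is a Thursday; with Sunday=0 that is 4.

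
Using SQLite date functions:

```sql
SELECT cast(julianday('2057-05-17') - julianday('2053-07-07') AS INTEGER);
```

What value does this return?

1410

24 days remain in July 2053 after the 7th (31 − 7).
Full months from August 2053 through April 2057 contribute their day counts.
Then 17 days into May 2057.
Total: 24 + 31 + 30 + 31 + 30 + 31 + 31 + 28 + 31 + 30 + 31 + 30 + 31 + 31 + 30 + 31 + 30 + 31 + 31 + 28 + 31 + 30 + 31 + 30 + 31 + 31 + 30 + 31 + 30 + 31 + 31 + 29 + 31 + 30 + 31 + 30 + 31 + 31 + 30 + 31 + 30 + 31 + 31 + 28 + 31 + 30 + 17 = 1410.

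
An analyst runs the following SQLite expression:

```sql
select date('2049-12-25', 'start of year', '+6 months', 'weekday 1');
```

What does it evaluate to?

`start of year` rewinds 2049-12-25 to 2049-01-01.
Adding +6 months to 2049-01-01 gives 2049-07-01.
`weekday 1` advances to the next Monday; 2049-07-01 is a Thursday, so it moves forward to 2049-07-05.

2049-07-05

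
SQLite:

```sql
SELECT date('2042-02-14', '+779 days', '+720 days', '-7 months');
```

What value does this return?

2045-08-24

Applying '+779 days' to 2042-02-14: counting 779 days forward gives 2044-04-03.
Applying '+720 days' to 2044-04-03: counting 720 days forward gives 2046-03-24.
Adding -7 months to 2046-03-24 gives 2045-08-24.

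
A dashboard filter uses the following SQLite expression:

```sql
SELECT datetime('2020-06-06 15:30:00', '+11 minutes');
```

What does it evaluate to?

+11 minutes from 2020-06-06 15:30:00 is 2020-06-06 15:41:00.

2020-06-06 15:41:00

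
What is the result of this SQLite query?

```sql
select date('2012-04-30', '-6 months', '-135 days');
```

Adding -6 months to 2012-04-30 gives 2011-10-30.
Applying '-135 days' to 2011-10-30: counting 135 days back gives 2011-06-17.

2011-06-17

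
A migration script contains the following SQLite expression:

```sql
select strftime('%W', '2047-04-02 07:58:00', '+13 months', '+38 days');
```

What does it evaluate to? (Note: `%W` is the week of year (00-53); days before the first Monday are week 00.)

First apply '+13 months', '+38 days': 2047-04-02 07:58:00 → 2048-06-09 07:58:00.
2048-06-09 is a Tuesday. SQLite's %W counts Mondays since the year started; the result is 23.

23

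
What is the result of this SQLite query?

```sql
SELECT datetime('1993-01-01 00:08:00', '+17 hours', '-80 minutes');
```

1993-01-01 15:48:00

+17 hours from 1993-01-01 00:08:00 is 1993-01-01 17:08:00.
80 minutes = 1h 20m; -80 minutes from 1993-01-01 17:08:00 is 1993-01-01 15:48:00.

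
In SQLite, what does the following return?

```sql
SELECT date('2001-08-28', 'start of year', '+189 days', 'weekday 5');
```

`start of year` rewinds 2001-08-28 to 2001-01-01.
Applying '+189 days' to 2001-01-01: counting 189 days forward gives 2001-07-09.
`weekday 5` advances to the next Friday; 2001-07-09 is a Monday, so it moves forward to 2001-07-13.

2001-07-13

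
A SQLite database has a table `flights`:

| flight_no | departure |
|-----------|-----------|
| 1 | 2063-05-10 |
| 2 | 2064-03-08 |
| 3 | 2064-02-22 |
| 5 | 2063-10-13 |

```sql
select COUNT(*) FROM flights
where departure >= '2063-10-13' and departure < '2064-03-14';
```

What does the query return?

Rows in [2063-10-13, 2064-03-14): 2064-03-08, 2064-02-22, 2063-10-13 → 3 rows.

3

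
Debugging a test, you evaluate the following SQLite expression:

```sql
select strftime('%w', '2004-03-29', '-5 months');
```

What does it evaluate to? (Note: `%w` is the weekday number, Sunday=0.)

First apply '-5 months': 2004-03-29 → 2003-10-29.
2003-10-29 is a Wednesday; with Sunday=0 that is 3.

3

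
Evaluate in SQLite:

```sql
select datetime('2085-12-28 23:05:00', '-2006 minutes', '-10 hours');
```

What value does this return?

2006 minutes = 33h 26m; -2006 minutes from 2085-12-28 23:05:00 is 2085-12-27 13:39:00 (crosses midnight).
-10 hours from 2085-12-27 13:39:00 is 2085-12-27 03:39:00.

2085-12-27 03:39:00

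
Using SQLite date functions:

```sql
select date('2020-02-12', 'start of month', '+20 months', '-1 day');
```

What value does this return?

`start of month` rewinds 2020-02-12 to 2020-02-01.
Adding +20 months to 2020-02-01 gives 2021-10-01.
Going back 1 day from 2021-10-01 reaches 2021-09-30 (last day of September, 30 days).

2021-09-30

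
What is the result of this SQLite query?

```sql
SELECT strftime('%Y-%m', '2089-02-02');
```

`%Y-%m` extracts the year-month: 2089-02.

2089-02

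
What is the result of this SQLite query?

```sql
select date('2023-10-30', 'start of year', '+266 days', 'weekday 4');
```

2023-09-28

`start of year` rewinds 2023-10-30 to 2023-01-01.
Applying '+266 days' to 2023-01-01: counting 266 days forward gives 2023-09-24.
`weekday 4` advances to the next Thursday; 2023-09-24 is a Sunday, so it moves forward to 2023-09-28.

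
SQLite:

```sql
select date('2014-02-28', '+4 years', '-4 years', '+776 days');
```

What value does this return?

2016-04-14

Adding +4 years to 2014-02-28 gives 2018-02-28.
Adding -4 years to 2018-02-28 gives 2014-02-28.
Applying '+776 days' to 2014-02-28: counting 776 days forward gives 2016-04-14.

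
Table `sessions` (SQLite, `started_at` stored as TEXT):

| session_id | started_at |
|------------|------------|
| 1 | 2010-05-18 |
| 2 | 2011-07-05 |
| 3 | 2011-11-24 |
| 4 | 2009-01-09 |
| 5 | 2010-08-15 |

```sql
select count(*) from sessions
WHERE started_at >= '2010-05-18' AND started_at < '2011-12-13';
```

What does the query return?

4

Rows in [2010-05-18, 2011-12-13): 2010-05-18, 2011-07-05, 2011-11-24, 2010-08-15 → 4 rows.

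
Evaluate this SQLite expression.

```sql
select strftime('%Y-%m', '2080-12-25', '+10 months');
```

First apply '+10 months': 2080-12-25 → 2081-10-25.
`%Y-%m` extracts the year-month: 2081-10.

2081-10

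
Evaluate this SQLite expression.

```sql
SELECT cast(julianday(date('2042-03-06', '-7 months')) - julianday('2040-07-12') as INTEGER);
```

Adding -7 months to 2042-03-06 gives 2041-08-06.
19 days remain in July 2040 after the 12th (31 − 12).
Full months from August 2040 through July 2041 contribute their day counts.
Then 6 days into August 2041.
Total: 19 + 31 + 30 + 31 + 30 + 31 + 31 + 28 + 31 + 30 + 31 + 30 + 31 + 6 = 390.

390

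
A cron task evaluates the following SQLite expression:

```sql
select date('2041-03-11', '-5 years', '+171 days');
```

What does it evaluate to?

2036-08-29

Adding -5 years to 2041-03-11 gives 2036-03-11.
Applying '+171 days' to 2036-03-11: counting 171 days forward gives 2036-08-29.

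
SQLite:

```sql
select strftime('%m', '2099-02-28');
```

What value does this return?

`%m` extracts the 2-digit month (01-12): 02.

02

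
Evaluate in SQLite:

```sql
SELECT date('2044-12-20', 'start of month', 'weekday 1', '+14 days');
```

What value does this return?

`start of month` rewinds 2044-12-20 to 2044-12-01.
`weekday 1` advances to the next Monday; 2044-12-01 is a Thursday, so it moves forward to 2044-12-05.
Advancing 14 more days within December lands on 2044-12-19.

2044-12-19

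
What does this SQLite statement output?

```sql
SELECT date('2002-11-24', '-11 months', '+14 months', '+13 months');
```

2004-03-24

Adding -11 months to 2002-11-24 gives 2001-12-24.
Adding +14 months to 2001-12-24 gives 2003-02-24.
Adding +13 months to 2003-02-24 gives 2004-03-24.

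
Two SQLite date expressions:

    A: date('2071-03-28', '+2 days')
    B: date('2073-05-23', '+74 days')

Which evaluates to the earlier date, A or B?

A = 2071-03-30.
B = 2073-08-05.
A is earlier.

A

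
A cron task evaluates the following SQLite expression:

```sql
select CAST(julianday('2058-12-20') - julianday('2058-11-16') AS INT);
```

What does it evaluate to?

34

14 days remain in November 2058 after the 16th (30 − 16).
Then 20 days into December 2058.
Total: 14 + 20 = 34.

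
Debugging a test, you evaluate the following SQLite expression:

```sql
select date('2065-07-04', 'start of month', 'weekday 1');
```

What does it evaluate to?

`start of month` rewinds 2065-07-04 to 2065-07-01.
`weekday 1` advances to the next Monday; 2065-07-01 is a Wednesday, so it moves forward to 2065-07-06.

2065-07-06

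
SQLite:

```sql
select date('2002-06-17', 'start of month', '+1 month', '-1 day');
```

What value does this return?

2002-06-30

`start of month` rewinds 2002-06-17 to 2002-06-01.
Adding +1 month to 2002-06-01 gives 2002-07-01.
Going back 1 day from 2002-07-01 reaches 2002-06-30 (last day of June, 30 days).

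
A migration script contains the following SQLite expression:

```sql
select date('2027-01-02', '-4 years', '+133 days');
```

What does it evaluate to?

Adding -4 years to 2027-01-02 gives 2023-01-02.
Applying '+133 days' to 2023-01-02: counting 133 days forward gives 2023-05-15.

2023-05-15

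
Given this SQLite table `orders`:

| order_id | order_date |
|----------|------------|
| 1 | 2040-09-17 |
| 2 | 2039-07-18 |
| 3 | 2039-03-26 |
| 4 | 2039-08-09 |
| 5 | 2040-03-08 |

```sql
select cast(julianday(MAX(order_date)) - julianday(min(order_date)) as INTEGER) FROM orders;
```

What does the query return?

MIN = 2039-03-26, MAX = 2040-09-17.
5 days remain in March 2039 after the 26th (31 − 26).
Full months from April 2039 through August 2040 contribute their day counts.
Then 17 days into September 2040.
Total: 5 + 30 + 31 + 30 + 31 + 31 + 30 + 31 + 30 + 31 + 31 + 29 + 31 + 30 + 31 + 30 + 31 + 31 + 17 = 541.

541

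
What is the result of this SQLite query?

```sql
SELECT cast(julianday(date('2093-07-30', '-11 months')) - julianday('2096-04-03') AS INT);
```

-1312

Adding -11 months to 2093-07-30 gives 2092-08-30.
1 day remains in August 2092 after the 30th (31 − 30).
Full months from September 2092 through March 2096 contribute their day counts.
Then 3 days into April 2096.
Total: 1 + 30 + 31 + 30 + 31 + 31 + 28 + 31 + 30 + 31 + 30 + 31 + 31 + 30 + 31 + 30 + 31 + 31 + 28 + 31 + 30 + 31 + 30 + 31 + 31 + 30 + 31 + 30 + 31 + 31 + 28 + 31 + 30 + 31 + 30 + 31 + 31 + 30 + 31 + 30 + 31 + 31 + 29 + 31 + 3 = 1312.
The subtraction is earlier − later, so the result is −1312 → -1312.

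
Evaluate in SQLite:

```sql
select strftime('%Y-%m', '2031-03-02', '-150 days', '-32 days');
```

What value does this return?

First apply '-150 days', '-32 days': 2031-03-02 → 2030-09-01.
`%Y-%m` extracts the year-month: 2030-09.

2030-09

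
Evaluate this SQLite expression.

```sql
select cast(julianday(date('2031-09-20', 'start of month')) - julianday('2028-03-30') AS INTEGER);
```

1250

`start of month` rewinds 2031-09-20 to 2031-09-01.
1 day remains in March 2028 after the 30th (31 − 30).
Full months from April 2028 through August 2031 contribute their day counts.
Then 1 day into September 2031.
Total: 1 + 30 + 31 + 30 + 31 + 31 + 30 + 31 + 30 + 31 + 31 + 28 + 31 + 30 + 31 + 30 + 31 + 31 + 30 + 31 + 30 + 31 + 31 + 28 + 31 + 30 + 31 + 30 + 31 + 31 + 30 + 31 + 30 + 31 + 31 + 28 + 31 + 30 + 31 + 30 + 31 + 31 + 1 = 1250.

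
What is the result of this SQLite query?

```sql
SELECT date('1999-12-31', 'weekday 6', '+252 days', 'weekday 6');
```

`weekday 6` advances to the next Saturday; 1999-12-31 is a Friday, so it moves forward to 2000-01-01.
Applying '+252 days' to 2000-01-01: counting 252 days forward gives 2000-09-09.
`weekday 6` advances to the next Saturday; 2000-09-09 is already a Saturday, so it stays at 2000-09-09.

2000-09-09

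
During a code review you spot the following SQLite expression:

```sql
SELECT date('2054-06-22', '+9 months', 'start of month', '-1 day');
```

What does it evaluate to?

Adding +9 months to 2054-06-22 gives 2055-03-22.
`start of month` rewinds 2055-03-22 to 2055-03-01.
Going back 1 day from 2055-03-01 reaches 2055-02-28 (last day of February, 28 days).

2055-02-28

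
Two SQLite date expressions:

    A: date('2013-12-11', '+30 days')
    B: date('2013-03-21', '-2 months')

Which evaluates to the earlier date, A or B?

A = 2014-01-10.
B = 2013-01-21.
B is earlier.

B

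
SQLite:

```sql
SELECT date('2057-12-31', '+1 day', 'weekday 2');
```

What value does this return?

December 2057 has 31 days; 0 remain after the 31st, so 1 days reach 2058-01-01.
`weekday 2` advances to the next Tuesday; 2058-01-01 is already a Tuesday, so it stays at 2058-01-01.

2058-01-01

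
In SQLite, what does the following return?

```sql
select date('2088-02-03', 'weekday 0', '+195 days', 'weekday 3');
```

2088-08-25

`weekday 0` advances to the next Sunday; 2088-02-03 is a Tuesday, so it moves forward to 2088-02-08.
Applying '+195 days' to 2088-02-08: counting 195 days forward gives 2088-08-21.
`weekday 3` advances to the next Wednesday; 2088-08-21 is a Saturday, so it moves forward to 2088-08-25.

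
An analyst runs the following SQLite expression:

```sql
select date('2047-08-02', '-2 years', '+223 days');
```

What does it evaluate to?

Adding -2 years to 2047-08-02 gives 2045-08-02.
Applying '+223 days' to 2045-08-02: counting 223 days forward gives 2046-03-13.

2046-03-13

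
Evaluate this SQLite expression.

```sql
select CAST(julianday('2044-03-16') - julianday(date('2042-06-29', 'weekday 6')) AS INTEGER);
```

`weekday 6` advances to the next Saturday; 2042-06-29 is a Sunday, so it moves forward to 2042-07-05.
26 days remain in July 2042 after the 5th (31 − 5).
Full months from August 2042 through February 2044 contribute their day counts.
Then 16 days into March 2044.
Total: 26 + 31 + 30 + 31 + 30 + 31 + 31 + 28 + 31 + 30 + 31 + 30 + 31 + 31 + 30 + 31 + 30 + 31 + 31 + 29 + 16 = 620.

620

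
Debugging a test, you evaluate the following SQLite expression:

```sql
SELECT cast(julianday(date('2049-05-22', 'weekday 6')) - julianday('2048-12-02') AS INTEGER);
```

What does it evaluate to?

`weekday 6` advances to the next Saturday; 2049-05-22 is already a Saturday, so it stays at 2049-05-22.
29 days remain in December 2048 after the 2nd (31 − 2).
January 2049: 31 days.
February 2049: 28 days.
March 2049: 31 days.
April 2049: 30 days.
Then 22 days into May 2049.
Total: 29 + 31 + 28 + 31 + 30 + 22 = 171.

171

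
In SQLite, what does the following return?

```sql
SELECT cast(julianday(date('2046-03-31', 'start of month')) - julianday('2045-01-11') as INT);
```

414

`start of month` rewinds 2046-03-31 to 2046-03-01.
20 days remain in January 2045 after the 11th (31 − 11).
Full months from February 2045 through February 2046 contribute their day counts.
Then 1 day into March 2046.
Total: 20 + 28 + 31 + 30 + 31 + 30 + 31 + 31 + 30 + 31 + 30 + 31 + 31 + 28 + 1 = 414.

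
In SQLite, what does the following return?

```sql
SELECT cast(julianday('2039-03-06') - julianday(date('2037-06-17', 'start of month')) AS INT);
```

`start of month` rewinds 2037-06-17 to 2037-06-01.
29 days remain in June 2037 after the 1st (30 − 1).
Full months from July 2037 through February 2039 contribute their day counts.
Then 6 days into March 2039.
Total: 29 + 31 + 31 + 30 + 31 + 30 + 31 + 31 + 28 + 31 + 30 + 31 + 30 + 31 + 31 + 30 + 31 + 30 + 31 + 31 + 28 + 6 = 643.

643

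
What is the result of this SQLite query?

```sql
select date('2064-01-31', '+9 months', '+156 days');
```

Adding +9 months to 2064-01-31 gives 2064-10-31.
Applying '+156 days' to 2064-10-31: counting 156 days forward gives 2065-04-05.

2065-04-05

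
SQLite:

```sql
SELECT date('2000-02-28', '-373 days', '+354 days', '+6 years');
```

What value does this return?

Applying '-373 days' to 2000-02-28: counting 373 days back gives 1999-02-20.
Applying '+354 days' to 1999-02-20: counting 354 days forward gives 2000-02-09.
Adding +6 years to 2000-02-09 gives 2006-02-09.

2006-02-09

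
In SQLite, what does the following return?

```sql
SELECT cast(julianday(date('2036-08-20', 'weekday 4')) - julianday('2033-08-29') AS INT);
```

1088

`weekday 4` advances to the next Thursday; 2036-08-20 is a Wednesday, so it moves forward to 2036-08-21.
2 days remain in August 2033 after the 29th (31 − 29).
Full months from September 2033 through July 2036 contribute their day counts.
Then 21 days into August 2036.
Total: 2 + 30 + 31 + 30 + 31 + 31 + 28 + 31 + 30 + 31 + 30 + 31 + 31 + 30 + 31 + 30 + 31 + 31 + 28 + 31 + 30 + 31 + 30 + 31 + 31 + 30 + 31 + 30 + 31 + 31 + 29 + 31 + 30 + 31 + 30 + 31 + 21 = 1088.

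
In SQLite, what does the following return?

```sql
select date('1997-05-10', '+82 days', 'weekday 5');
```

1997-08-01

Applying '+82 days' to 1997-05-10: counting 82 days forward gives 1997-07-31.
`weekday 5` advances to the next Friday; 1997-07-31 is a Thursday, so it moves forward to 1997-08-01.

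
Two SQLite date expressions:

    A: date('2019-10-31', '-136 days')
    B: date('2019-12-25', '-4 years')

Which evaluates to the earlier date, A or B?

A = 2019-06-17.
B = 2015-12-25.
B is earlier.

B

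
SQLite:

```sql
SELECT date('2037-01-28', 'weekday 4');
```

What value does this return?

2037-01-29

`weekday 4` advances to the next Thursday; 2037-01-28 is a Wednesday, so it moves forward to 2037-01-29.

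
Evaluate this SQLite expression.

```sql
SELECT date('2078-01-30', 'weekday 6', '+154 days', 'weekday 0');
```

`weekday 6` advances to the next Saturday; 2078-01-30 is a Sunday, so it moves forward to 2078-02-05.
Applying '+154 days' to 2078-02-05: counting 154 days forward gives 2078-07-09.
`weekday 0` advances to the next Sunday; 2078-07-09 is a Saturday, so it moves forward to 2078-07-10.

2078-07-10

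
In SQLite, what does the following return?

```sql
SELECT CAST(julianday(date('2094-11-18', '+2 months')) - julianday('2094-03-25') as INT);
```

299

Adding +2 months to 2094-11-18 gives 2095-01-18.
6 days remain in March 2094 after the 25th (31 − 25).
Full months from April 2094 through December 2094 contribute their day counts.
Then 18 days into January 2095.
Total: 6 + 30 + 31 + 30 + 31 + 31 + 30 + 31 + 30 + 31 + 18 = 299.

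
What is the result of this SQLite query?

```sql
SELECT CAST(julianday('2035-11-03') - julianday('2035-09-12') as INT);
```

18 days remain in September 2035 after the 12th (30 − 12).
October 2035: 31 days.
Then 3 days into November 2035.
Total: 18 + 31 + 3 = 52.

52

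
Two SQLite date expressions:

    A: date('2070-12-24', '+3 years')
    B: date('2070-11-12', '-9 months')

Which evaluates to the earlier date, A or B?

A = 2073-12-24.
B = 2070-02-12.
B is earlier.

B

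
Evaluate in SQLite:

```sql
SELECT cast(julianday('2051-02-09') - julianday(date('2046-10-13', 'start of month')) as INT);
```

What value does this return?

1592

`start of month` rewinds 2046-10-13 to 2046-10-01.
30 days remain in October 2046 after the 1st (31 − 1).
Full months from November 2046 through January 2051 contribute their day counts.
Then 9 days into February 2051.
Total: 30 + 30 + 31 + 31 + 28 + 31 + 30 + 31 + 30 + 31 + 31 + 30 + 31 + 30 + 31 + 31 + 29 + 31 + 30 + 31 + 30 + 31 + 31 + 30 + 31 + 30 + 31 + 31 + 28 + 31 + 30 + 31 + 30 + 31 + 31 + 30 + 31 + 30 + 31 + 31 + 28 + 31 + 30 + 31 + 30 + 31 + 31 + 30 + 31 + 30 + 31 + 31 + 9 = 1592.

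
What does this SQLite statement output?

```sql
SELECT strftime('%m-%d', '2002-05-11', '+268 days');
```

02-03

First apply '+268 days': 2002-05-11 → 2003-02-03.
`%m-%d` extracts the month-day: 02-03.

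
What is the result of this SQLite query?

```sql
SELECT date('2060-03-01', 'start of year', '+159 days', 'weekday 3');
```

`start of year` rewinds 2060-03-01 to 2060-01-01.
Applying '+159 days' to 2060-01-01: counting 159 days forward gives 2060-06-08.
`weekday 3` advances to the next Wednesday; 2060-06-08 is a Tuesday, so it moves forward to 2060-06-09.

2060-06-09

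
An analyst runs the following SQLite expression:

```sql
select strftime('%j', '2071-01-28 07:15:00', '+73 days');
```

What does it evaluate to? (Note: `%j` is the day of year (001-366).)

First apply '+73 days': 2071-01-28 07:15:00 → 2071-04-11 07:15:00.
Day-of-year for 2071-04-11: days since 2071-01-01 inclusive = 101, zero-padded to 101.

101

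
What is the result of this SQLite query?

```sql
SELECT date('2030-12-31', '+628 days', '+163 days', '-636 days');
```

Applying '+628 days' to 2030-12-31: counting 628 days forward gives 2032-09-19.
Applying '+163 days' to 2032-09-19: counting 163 days forward gives 2033-03-01.
Applying '-636 days' to 2033-03-01: counting 636 days back gives 2031-06-04.

2031-06-04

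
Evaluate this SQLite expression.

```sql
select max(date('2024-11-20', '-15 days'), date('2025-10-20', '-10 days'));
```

2025-10-10

date('2024-11-20', '-15 days') → 2024-11-05.
date('2025-10-20', '-10 days') → 2025-10-10.
Later of the two is 2025-10-10.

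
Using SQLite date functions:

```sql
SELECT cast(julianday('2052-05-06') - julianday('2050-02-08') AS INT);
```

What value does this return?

818

20 days remain in February 2050 after the 8th (28 − 8).
Full months from March 2050 through April 2052 contribute their day counts.
Then 6 days into May 2052.
Total: 20 + 31 + 30 + 31 + 30 + 31 + 31 + 30 + 31 + 30 + 31 + 31 + 28 + 31 + 30 + 31 + 30 + 31 + 31 + 30 + 31 + 30 + 31 + 31 + 29 + 31 + 30 + 6 = 818.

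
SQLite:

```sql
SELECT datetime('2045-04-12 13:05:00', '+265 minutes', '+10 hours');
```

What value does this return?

2045-04-13 03:30:00

265 minutes = 4h 25m; +265 minutes from 2045-04-12 13:05:00 is 2045-04-12 17:30:00.
+10 hours from 2045-04-12 17:30:00 is 2045-04-13 03:30:00 (crosses midnight).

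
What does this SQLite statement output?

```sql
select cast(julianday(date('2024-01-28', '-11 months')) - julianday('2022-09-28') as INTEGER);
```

153

Adding -11 months to 2024-01-28 gives 2023-02-28.
2 days remain in September 2022 after the 28th (30 − 28).
October 2022: 31 days.
November 2022: 30 days.
December 2022: 31 days.
January 2023: 31 days.
Then 28 days into February 2023.
Total: 2 + 31 + 30 + 31 + 31 + 28 = 153.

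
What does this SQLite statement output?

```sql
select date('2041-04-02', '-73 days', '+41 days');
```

2041-03-01

Applying '-73 days' to 2041-04-02: counting 73 days back gives 2041-01-19.
Applying '+41 days' to 2041-01-19: counting 41 days forward gives 2041-03-01.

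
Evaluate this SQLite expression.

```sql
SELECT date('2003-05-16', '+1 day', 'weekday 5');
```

2003-05-23

Advancing 1 more day within May lands on 2003-05-17.
`weekday 5` advances to the next Friday; 2003-05-17 is a Saturday, so it moves forward to 2003-05-23.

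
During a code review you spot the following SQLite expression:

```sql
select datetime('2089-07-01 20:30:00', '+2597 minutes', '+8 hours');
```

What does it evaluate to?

2597 minutes = 43h 17m; +2597 minutes from 2089-07-01 20:30:00 is 2089-07-03 15:47:00 (crosses midnight).
+8 hours from 2089-07-03 15:47:00 is 2089-07-03 23:47:00.

2089-07-03 23:47:00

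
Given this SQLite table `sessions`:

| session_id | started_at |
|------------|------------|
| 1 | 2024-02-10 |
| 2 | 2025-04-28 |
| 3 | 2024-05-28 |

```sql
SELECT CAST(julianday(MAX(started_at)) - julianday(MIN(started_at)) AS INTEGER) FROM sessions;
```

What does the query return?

443

MIN = 2024-02-10, MAX = 2025-04-28.
19 days remain in February 2024 after the 10th (29 − 10).
Full months from March 2024 through March 2025 contribute their day counts.
Then 28 days into April 2025.
Total: 19 + 31 + 30 + 31 + 30 + 31 + 31 + 30 + 31 + 30 + 31 + 31 + 28 + 31 + 28 = 443.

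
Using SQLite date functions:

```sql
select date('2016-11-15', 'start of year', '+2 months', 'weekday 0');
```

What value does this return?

`start of year` rewinds 2016-11-15 to 2016-01-01.
Adding +2 months to 2016-01-01 gives 2016-03-01.
`weekday 0` advances to the next Sunday; 2016-03-01 is a Tuesday, so it moves forward to 2016-03-06.

2016-03-06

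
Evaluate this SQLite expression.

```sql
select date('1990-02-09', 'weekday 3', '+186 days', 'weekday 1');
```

`weekday 3` advances to the next Wednesday; 1990-02-09 is a Friday, so it moves forward to 1990-02-14.
Applying '+186 days' to 1990-02-14: counting 186 days forward gives 1990-08-19.
`weekday 1` advances to the next Monday; 1990-08-19 is a Sunday, so it moves forward to 1990-08-20.

1990-08-20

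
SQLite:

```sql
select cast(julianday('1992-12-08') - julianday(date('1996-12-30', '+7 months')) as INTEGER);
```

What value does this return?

Adding +7 months to 1996-12-30 gives 1997-07-30.
23 days remain in December 1992 after the 8th (31 − 8).
Full months from January 1993 through June 1997 contribute their day counts.
Then 30 days into July 1997.
Total: 23 + 31 + 28 + 31 + 30 + 31 + 30 + 31 + 31 + 30 + 31 + 30 + 31 + 31 + 28 + 31 + 30 + 31 + 30 + 31 + 31 + 30 + 31 + 30 + 31 + 31 + 28 + 31 + 30 + 31 + 30 + 31 + 31 + 30 + 31 + 30 + 31 + 31 + 29 + 31 + 30 + 31 + 30 + 31 + 31 + 30 + 31 + 30 + 31 + 31 + 28 + 31 + 30 + 31 + 30 + 30 = 1695.
The subtraction is earlier − later, so the result is −1695 → -1695.

-1695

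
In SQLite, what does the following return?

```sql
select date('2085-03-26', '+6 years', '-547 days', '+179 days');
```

Adding +6 years to 2085-03-26 gives 2091-03-26.
Applying '-547 days' to 2091-03-26: counting 547 days back gives 2089-09-25.
Applying '+179 days' to 2089-09-25: counting 179 days forward gives 2090-03-23.

2090-03-23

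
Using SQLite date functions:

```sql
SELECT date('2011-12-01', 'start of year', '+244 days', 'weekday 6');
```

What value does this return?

2011-09-03

`start of year` rewinds 2011-12-01 to 2011-01-01.
Applying '+244 days' to 2011-01-01: counting 244 days forward gives 2011-09-02.
`weekday 6` advances to the next Saturday; 2011-09-02 is a Friday, so it moves forward to 2011-09-03.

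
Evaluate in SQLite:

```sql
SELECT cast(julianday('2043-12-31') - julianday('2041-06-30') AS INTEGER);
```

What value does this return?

914

0 days remain in June 2041 after the 30th (30 − 30).
Full months from July 2041 through November 2043 contribute their day counts.
Then 31 days into December 2043.
Total: 0 + 31 + 31 + 30 + 31 + 30 + 31 + 31 + 28 + 31 + 30 + 31 + 30 + 31 + 31 + 30 + 31 + 30 + 31 + 31 + 28 + 31 + 30 + 31 + 30 + 31 + 31 + 30 + 31 + 30 + 31 = 914.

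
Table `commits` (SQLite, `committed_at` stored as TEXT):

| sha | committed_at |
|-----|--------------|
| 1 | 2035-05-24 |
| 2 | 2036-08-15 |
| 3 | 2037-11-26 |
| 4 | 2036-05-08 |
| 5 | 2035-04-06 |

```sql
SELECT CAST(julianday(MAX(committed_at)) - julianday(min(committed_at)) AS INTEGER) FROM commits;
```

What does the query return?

965

MIN = 2035-04-06, MAX = 2037-11-26.
24 days remain in April 2035 after the 6th (30 − 6).
Full months from May 2035 through October 2037 contribute their day counts.
Then 26 days into November 2037.
Total: 24 + 31 + 30 + 31 + 31 + 30 + 31 + 30 + 31 + 31 + 29 + 31 + 30 + 31 + 30 + 31 + 31 + 30 + 31 + 30 + 31 + 31 + 28 + 31 + 30 + 31 + 30 + 31 + 31 + 30 + 31 + 26 = 965.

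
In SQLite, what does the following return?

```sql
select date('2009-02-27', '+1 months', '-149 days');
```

2008-10-29

Adding +1 month to 2009-02-27 gives 2009-03-27.
Applying '-149 days' to 2009-03-27: counting 149 days back gives 2008-10-29.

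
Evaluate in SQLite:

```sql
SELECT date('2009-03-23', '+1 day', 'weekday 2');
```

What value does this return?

Advancing 1 more day within March lands on 2009-03-24.
`weekday 2` advances to the next Tuesday; 2009-03-24 is already a Tuesday, so it stays at 2009-03-24.

2009-03-24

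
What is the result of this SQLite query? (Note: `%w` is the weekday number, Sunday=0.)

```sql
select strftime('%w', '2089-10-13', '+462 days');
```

First apply '+462 days': 2089-10-13 → 2091-01-18.
2091-01-18 is a Thursday; with Sunday=0 that is 4.

4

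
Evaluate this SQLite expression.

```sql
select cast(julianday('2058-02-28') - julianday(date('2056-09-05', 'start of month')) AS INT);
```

545

`start of month` rewinds 2056-09-05 to 2056-09-01.
29 days remain in September 2056 after the 1st (30 − 1).
Full months from October 2056 through January 2058 contribute their day counts.
Then 28 days into February 2058.
Total: 29 + 31 + 30 + 31 + 31 + 28 + 31 + 30 + 31 + 30 + 31 + 31 + 30 + 31 + 30 + 31 + 31 + 28 = 545.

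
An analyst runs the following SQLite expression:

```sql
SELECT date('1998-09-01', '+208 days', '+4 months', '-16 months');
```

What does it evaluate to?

Applying '+208 days' to 1998-09-01: counting 208 days forward gives 1999-03-28.
Adding +4 months to 1999-03-28 gives 1999-07-28.
Adding -16 months to 1999-07-28 gives 1998-03-28.

1998-03-28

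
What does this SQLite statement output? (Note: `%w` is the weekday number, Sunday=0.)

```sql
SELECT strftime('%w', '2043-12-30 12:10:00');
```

3

2043-12-30 is a Wednesday; with Sunday=0 that is 3.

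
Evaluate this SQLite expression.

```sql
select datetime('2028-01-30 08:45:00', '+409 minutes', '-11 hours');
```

2028-01-30 04:34:00

409 minutes = 6h 49m; +409 minutes from 2028-01-30 08:45:00 is 2028-01-30 15:34:00.
-11 hours from 2028-01-30 15:34:00 is 2028-01-30 04:34:00.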